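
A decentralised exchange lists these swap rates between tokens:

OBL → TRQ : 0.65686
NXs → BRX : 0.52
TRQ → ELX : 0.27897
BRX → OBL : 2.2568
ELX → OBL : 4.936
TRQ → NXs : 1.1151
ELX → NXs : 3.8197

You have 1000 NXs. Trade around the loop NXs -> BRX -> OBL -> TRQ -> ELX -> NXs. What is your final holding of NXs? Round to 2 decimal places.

821.40

1000 NXs × 0.52 = 520 BRX
520 BRX × 2.2568 = 1173.536 OBL
1173.536 OBL × 0.65686 = 770.84885696 TRQ
770.84885696 TRQ × 0.27897 = 215.0437056261312 ELX
215.0437056261312 ELX × 3.8197 = 821.40244238013334464 NXs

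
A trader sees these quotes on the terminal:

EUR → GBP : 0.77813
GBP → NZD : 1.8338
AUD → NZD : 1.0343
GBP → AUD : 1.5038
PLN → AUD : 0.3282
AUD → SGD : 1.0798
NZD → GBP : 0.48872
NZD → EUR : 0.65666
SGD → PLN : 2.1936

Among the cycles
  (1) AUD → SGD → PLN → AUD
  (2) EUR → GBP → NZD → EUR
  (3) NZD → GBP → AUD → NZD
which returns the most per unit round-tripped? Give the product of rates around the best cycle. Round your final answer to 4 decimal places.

0.9370

(1) 1.0798 × 2.1936 × 0.3282 = 0.77739
(2) 0.77813 × 1.8338 × 0.65666 = 0.93701
(3) 0.48872 × 1.5038 × 1.0343 = 0.76015
Highest is cycle (2) at 0.9370 (≤1, no arbitrage).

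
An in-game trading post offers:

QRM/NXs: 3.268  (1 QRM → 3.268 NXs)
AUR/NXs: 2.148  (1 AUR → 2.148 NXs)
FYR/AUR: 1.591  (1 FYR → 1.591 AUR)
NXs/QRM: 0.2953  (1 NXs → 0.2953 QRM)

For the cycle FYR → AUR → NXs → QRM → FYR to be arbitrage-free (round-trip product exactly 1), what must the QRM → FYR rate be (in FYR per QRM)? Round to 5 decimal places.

Known legs of the cycle: 1.591 × 2.148 × 0.2953 = 1.0091783004
For no arbitrage the full-cycle product must be 1, so the missing rate is 1 / 1.0091783004 ≈ 0.9909052.

0.99091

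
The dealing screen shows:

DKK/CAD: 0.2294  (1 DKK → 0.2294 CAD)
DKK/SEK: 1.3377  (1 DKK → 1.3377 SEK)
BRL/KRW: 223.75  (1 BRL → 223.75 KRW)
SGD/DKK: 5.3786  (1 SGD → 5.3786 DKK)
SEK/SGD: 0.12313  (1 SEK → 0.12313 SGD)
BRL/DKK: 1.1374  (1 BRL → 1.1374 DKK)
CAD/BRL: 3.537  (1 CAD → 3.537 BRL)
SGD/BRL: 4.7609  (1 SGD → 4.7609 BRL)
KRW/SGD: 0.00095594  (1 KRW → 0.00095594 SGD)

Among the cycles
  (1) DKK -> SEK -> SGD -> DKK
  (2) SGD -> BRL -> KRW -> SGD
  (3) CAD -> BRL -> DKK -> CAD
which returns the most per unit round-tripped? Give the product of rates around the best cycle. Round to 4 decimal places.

1.0183

(1) 1.3377 × 0.12313 × 5.3786 = 0.88591
(2) 4.7609 × 223.75 × 0.00095594 = 1.01832
(3) 3.537 × 1.1374 × 0.2294 = 0.92287
Highest is cycle (2) at 1.0183 (>1, arbitrage).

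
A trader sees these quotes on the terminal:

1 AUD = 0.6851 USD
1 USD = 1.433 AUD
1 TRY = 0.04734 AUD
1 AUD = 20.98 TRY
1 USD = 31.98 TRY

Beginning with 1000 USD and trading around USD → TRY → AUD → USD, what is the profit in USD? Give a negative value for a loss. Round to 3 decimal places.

37.196

1000 USD × 31.98 = 31980 TRY
31980 TRY × 0.04734 = 1513.9332 AUD
1513.9332 AUD × 0.6851 = 1037.19563532 USD
Net change: 1037.19563532 − 1000 = 37.19563532 USD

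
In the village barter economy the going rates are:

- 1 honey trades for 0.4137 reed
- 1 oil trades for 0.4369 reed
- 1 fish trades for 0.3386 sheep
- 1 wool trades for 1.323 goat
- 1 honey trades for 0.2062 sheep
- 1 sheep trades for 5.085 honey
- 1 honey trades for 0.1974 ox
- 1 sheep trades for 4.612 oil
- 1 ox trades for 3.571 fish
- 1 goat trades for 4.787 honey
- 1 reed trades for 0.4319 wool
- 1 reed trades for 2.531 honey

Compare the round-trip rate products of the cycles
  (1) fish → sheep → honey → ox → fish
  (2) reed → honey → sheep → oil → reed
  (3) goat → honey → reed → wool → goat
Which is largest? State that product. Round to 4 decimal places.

(1) 0.3386 × 5.085 × 0.1974 × 3.571 = 1.21371
(2) 2.531 × 0.2062 × 4.612 × 0.4369 = 1.05160
(3) 4.787 × 0.4137 × 0.4319 × 1.323 = 1.13160
Highest is cycle (1) at 1.2137 (>1, arbitrage).

1.2137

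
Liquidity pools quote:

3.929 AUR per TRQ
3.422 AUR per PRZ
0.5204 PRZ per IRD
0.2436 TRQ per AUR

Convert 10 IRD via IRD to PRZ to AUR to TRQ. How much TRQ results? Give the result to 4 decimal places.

4.3381

10 IRD × 0.5204 = 5.204 PRZ
5.204 PRZ × 3.422 = 17.808088 AUR
17.808088 AUR × 0.2436 = 4.3380502368 TRQ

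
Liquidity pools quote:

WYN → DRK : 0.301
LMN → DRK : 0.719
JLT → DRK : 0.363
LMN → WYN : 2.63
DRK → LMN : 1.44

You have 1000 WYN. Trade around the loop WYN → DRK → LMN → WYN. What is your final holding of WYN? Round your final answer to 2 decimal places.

1000 WYN × 0.301 = 301 DRK
301 DRK × 1.44 = 433.44 LMN
433.44 LMN × 2.63 = 1139.9472 WYN

1139.95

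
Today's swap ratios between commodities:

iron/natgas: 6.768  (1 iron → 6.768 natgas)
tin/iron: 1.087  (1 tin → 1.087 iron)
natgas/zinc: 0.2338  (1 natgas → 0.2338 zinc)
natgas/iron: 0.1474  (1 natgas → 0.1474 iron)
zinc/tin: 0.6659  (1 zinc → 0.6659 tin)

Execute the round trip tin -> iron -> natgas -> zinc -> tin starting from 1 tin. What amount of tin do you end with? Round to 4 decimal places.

1 tin × 1.087 = 1.087 iron
1.087 iron × 6.768 = 7.356816 natgas
7.356816 natgas × 0.2338 = 1.7200235808 zinc
1.7200235808 zinc × 0.6659 = 1.14536370245472 tin

1.1454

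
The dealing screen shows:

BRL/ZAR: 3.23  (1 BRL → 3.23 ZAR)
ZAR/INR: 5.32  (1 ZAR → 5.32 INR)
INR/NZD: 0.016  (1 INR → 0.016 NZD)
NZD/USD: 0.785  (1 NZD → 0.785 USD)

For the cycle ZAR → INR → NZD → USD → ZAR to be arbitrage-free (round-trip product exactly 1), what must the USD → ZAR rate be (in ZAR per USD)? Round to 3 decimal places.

14.966

Known legs of the cycle: 5.32 × 0.016 × 0.785 = 0.0668192
For no arbitrage the full-cycle product must be 1, so the missing rate is 1 / 0.0668192 ≈ 14.96576.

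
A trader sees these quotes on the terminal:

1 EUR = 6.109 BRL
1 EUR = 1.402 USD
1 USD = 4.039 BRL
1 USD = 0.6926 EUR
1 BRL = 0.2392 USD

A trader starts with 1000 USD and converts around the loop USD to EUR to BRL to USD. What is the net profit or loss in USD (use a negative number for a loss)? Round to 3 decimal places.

1000 USD × 0.6926 = 692.6 EUR
692.6 EUR × 6.109 = 4231.0934 BRL
4231.0934 BRL × 0.2392 = 1012.07754128 USD
Net change: 1012.07754128 − 1000 = 12.07754128 USD

12.078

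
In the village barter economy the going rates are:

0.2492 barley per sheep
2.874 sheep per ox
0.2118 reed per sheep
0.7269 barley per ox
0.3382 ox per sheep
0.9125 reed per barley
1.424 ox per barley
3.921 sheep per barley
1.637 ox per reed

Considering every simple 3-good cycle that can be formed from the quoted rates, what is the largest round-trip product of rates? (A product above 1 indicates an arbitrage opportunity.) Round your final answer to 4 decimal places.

reed→ox→barley→reed: 1.637 × 0.7269 × 0.9125 = 1.08582
barley→ox→sheep→barley: 1.424 × 2.874 × 0.2492 = 1.01987
reed→ox→sheep→reed: 1.637 × 2.874 × 0.2118 = 0.99646
barley→sheep→ox→barley: 3.921 × 0.3382 × 0.7269 = 0.96393
Maximum is reed→ox→barley→reed at 1.0858; arbitrage exists.

1.0858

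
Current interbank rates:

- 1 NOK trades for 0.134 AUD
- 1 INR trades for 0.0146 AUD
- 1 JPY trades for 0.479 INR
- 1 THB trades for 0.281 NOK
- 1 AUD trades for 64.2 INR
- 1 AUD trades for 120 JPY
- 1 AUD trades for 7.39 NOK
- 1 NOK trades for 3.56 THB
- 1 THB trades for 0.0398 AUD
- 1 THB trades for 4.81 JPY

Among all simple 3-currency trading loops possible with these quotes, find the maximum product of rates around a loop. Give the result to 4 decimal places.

AUD→NOK→THB→AUD: 7.39 × 3.56 × 0.0398 = 1.04707
INR→AUD→JPY→INR: 0.0146 × 120 × 0.479 = 0.83921
Maximum is AUD→NOK→THB→AUD at 1.0471; arbitrage exists.

1.0471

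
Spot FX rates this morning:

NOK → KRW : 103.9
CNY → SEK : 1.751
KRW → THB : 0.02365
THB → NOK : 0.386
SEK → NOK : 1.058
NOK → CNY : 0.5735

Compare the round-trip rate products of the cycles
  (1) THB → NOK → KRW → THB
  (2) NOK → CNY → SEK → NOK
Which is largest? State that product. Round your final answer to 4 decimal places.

1.0624

(1) 0.386 × 103.9 × 0.02365 = 0.94849
(2) 0.5735 × 1.751 × 1.058 = 1.06244
Highest is cycle (2) at 1.0624 (>1, arbitrage).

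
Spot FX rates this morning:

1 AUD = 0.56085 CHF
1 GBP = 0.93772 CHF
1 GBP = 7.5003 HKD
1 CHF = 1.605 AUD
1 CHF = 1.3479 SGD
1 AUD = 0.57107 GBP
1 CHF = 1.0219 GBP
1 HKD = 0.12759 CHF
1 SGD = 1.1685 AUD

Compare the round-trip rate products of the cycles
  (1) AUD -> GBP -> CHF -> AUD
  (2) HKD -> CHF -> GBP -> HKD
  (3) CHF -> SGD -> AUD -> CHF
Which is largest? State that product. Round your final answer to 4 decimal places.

0.9779

(1) 0.57107 × 0.93772 × 1.605 = 0.85948
(2) 0.12759 × 1.0219 × 7.5003 = 0.97792
(3) 1.3479 × 1.1685 × 0.56085 = 0.88335
Highest is cycle (2) at 0.9779 (≤1, no arbitrage).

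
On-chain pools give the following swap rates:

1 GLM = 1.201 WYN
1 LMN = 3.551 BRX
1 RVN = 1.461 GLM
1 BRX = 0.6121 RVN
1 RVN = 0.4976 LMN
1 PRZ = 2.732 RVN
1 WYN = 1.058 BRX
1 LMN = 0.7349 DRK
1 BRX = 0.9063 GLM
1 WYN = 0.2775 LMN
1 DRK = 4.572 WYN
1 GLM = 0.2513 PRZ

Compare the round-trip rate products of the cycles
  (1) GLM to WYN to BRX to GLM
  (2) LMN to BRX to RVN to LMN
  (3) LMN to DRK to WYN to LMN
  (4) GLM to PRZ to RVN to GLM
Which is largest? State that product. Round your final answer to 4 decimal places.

1.1516

(1) 1.201 × 1.058 × 0.9063 = 1.15160
(2) 3.551 × 0.6121 × 0.4976 = 1.08157
(3) 0.7349 × 4.572 × 0.2775 = 0.93239
(4) 0.2513 × 2.732 × 1.461 = 1.00305
Highest is cycle (1) at 1.1516 (>1, arbitrage).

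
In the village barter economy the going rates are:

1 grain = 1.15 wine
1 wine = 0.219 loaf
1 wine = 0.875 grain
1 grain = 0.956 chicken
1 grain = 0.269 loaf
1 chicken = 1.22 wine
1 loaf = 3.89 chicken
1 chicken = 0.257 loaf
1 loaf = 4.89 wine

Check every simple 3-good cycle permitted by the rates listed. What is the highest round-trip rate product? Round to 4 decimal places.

wine→grain→loaf→wine: 0.875 × 0.269 × 4.89 = 1.15098
wine→loaf→chicken→wine: 0.219 × 3.89 × 1.22 = 1.03933
wine→grain→chicken→wine: 0.875 × 0.956 × 1.22 = 1.02053
Maximum is wine→grain→loaf→wine at 1.1510; arbitrage exists.

1.1510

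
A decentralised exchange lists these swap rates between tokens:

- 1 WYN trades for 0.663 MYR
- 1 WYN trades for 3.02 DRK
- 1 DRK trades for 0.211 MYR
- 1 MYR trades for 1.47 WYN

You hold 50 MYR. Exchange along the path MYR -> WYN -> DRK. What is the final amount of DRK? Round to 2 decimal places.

221.97

50 MYR × 1.47 = 73.5 WYN
73.5 WYN × 3.02 = 221.97 DRK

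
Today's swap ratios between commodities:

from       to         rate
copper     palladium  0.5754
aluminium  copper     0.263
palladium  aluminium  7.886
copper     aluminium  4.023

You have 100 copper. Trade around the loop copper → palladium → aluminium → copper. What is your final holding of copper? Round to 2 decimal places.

119.34

100 copper × 0.5754 = 57.54 palladium
57.54 palladium × 7.886 = 453.76044 aluminium
453.76044 aluminium × 0.263 = 119.33899572 copper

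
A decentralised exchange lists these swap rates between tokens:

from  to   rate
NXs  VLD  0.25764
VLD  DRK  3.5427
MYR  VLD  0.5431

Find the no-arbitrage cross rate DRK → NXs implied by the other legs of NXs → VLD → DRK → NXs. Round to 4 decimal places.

Known legs of the cycle: 0.25764 × 3.5427 = 0.912741228
For no arbitrage the full-cycle product must be 1, so the missing rate is 1 / 0.912741228 ≈ 1.095601.

1.0956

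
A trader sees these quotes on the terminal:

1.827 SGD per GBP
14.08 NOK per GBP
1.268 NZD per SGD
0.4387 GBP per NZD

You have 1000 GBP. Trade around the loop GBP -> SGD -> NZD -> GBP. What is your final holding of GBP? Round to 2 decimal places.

1016.31

1000 GBP × 1.827 = 1827 SGD
1827 SGD × 1.268 = 2316.636 NZD
2316.636 NZD × 0.4387 = 1016.3082132 GBP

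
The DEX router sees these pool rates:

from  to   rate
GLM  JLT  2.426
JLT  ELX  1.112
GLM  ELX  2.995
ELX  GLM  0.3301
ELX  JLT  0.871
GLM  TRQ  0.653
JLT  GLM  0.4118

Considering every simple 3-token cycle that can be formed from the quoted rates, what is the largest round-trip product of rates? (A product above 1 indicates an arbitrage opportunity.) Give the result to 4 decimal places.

1.0742

ELX→JLT→GLM→ELX: 0.871 × 0.4118 × 2.995 = 1.07424
ELX→GLM→JLT→ELX: 0.3301 × 2.426 × 1.112 = 0.89051
Maximum is ELX→JLT→GLM→ELX at 1.0742; arbitrage exists.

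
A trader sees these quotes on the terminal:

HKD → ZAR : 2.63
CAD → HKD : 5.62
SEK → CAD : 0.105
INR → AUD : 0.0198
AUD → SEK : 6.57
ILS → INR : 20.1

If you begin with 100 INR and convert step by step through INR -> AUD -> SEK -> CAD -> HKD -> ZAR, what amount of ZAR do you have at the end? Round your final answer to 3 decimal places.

20.189

100 INR × 0.0198 = 1.98 AUD
1.98 AUD × 6.57 = 13.0086 SEK
13.0086 SEK × 0.105 = 1.365903 CAD
1.365903 CAD × 5.62 = 7.67637486 HKD
7.67637486 HKD × 2.63 = 20.1888658818 ZAR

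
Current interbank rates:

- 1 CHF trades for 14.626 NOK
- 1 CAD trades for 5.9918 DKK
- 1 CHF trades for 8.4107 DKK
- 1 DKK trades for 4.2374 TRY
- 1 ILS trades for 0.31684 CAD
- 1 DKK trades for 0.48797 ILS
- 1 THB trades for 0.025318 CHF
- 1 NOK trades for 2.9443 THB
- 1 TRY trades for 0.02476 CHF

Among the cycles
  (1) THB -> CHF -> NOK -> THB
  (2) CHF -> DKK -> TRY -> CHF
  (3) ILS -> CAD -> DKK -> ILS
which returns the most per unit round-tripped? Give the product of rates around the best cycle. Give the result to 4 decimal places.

1.0903

(1) 0.025318 × 14.626 × 2.9443 = 1.09028
(2) 8.4107 × 4.2374 × 0.02476 = 0.88243
(3) 0.31684 × 5.9918 × 0.48797 = 0.92638
Highest is cycle (1) at 1.0903 (>1, arbitrage).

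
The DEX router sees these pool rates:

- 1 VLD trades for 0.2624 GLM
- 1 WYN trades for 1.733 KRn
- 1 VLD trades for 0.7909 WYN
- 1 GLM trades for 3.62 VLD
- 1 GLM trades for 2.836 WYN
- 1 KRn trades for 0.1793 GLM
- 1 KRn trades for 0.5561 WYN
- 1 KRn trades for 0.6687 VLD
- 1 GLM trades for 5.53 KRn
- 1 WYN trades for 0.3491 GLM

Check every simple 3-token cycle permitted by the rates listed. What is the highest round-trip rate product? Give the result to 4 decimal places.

WYN→GLM→KRn→WYN: 0.3491 × 5.53 × 0.5561 = 1.07356
WYN→GLM→VLD→WYN: 0.3491 × 3.62 × 0.7909 = 0.99949
GLM→KRn→VLD→GLM: 5.53 × 0.6687 × 0.2624 = 0.97033
WYN→KRn→VLD→WYN: 1.733 × 0.6687 × 0.7909 = 0.91654
WYN→KRn→GLM→WYN: 1.733 × 0.1793 × 2.836 = 0.88122
Maximum is WYN→GLM→KRn→WYN at 1.0736; arbitrage exists.

1.0736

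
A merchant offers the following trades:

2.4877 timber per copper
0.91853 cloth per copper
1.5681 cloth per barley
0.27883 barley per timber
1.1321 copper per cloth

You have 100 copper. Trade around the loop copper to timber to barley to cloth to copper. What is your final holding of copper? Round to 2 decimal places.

100 copper × 2.4877 = 248.77 timber
248.77 timber × 0.27883 = 69.3645391 barley
69.3645391 barley × 1.5681 = 108.77053376271 cloth
108.77053376271 cloth × 1.1321 = 123.139121272763991 copper

123.14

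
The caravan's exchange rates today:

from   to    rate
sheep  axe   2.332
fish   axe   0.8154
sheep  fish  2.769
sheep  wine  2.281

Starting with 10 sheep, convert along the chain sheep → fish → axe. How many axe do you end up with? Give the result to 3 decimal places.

22.578

10 sheep × 2.769 = 27.69 fish
27.69 fish × 0.8154 = 22.578426 axe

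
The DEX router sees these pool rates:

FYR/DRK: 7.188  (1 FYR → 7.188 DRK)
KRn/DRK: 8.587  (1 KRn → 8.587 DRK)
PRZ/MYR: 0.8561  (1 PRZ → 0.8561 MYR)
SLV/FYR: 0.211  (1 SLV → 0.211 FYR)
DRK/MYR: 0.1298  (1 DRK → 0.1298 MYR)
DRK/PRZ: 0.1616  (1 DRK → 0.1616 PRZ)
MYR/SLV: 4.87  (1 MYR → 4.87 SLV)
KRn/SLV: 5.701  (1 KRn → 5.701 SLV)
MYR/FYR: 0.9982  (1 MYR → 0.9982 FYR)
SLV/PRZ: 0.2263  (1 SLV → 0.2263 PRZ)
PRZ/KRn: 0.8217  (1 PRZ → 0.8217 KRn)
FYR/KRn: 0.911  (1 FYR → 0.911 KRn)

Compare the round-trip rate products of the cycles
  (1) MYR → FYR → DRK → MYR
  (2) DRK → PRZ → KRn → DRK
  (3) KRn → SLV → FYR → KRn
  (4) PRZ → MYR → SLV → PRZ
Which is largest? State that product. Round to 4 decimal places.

(1) 0.9982 × 7.188 × 0.1298 = 0.93132
(2) 0.1616 × 0.8217 × 8.587 = 1.14024
(3) 5.701 × 0.211 × 0.911 = 1.09585
(4) 0.8561 × 4.87 × 0.2263 = 0.94349
Highest is cycle (2) at 1.1402 (>1, arbitrage).

1.1402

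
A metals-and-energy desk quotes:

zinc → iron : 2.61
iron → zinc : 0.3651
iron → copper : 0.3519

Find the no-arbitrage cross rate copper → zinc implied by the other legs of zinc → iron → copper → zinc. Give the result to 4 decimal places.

1.0888

Known legs of the cycle: 2.61 × 0.3519 = 0.918459
For no arbitrage the full-cycle product must be 1, so the missing rate is 1 / 0.918459 ≈ 1.088780.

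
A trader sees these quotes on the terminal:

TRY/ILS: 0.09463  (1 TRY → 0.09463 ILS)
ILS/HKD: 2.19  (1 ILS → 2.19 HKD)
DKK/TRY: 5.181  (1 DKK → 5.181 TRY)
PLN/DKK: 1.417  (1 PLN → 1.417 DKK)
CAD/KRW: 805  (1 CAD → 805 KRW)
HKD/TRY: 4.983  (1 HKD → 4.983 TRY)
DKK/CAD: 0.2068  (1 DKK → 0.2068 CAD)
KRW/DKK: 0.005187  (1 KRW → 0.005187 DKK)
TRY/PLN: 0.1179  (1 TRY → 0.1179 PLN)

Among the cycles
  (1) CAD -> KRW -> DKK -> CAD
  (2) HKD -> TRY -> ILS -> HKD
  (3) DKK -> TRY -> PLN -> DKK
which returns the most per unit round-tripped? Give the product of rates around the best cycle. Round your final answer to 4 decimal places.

1.0327

(1) 805 × 0.005187 × 0.2068 = 0.86350
(2) 4.983 × 0.09463 × 2.19 = 1.03268
(3) 5.181 × 0.1179 × 1.417 = 0.86556
Highest is cycle (2) at 1.0327 (>1, arbitrage).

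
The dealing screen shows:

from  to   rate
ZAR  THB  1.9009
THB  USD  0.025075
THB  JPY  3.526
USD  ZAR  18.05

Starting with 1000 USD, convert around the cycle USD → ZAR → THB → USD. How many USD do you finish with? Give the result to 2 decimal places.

860.35

1000 USD × 18.05 = 18050 ZAR
18050 ZAR × 1.9009 = 34311.245 THB
34311.245 THB × 0.025075 = 860.354468375 USD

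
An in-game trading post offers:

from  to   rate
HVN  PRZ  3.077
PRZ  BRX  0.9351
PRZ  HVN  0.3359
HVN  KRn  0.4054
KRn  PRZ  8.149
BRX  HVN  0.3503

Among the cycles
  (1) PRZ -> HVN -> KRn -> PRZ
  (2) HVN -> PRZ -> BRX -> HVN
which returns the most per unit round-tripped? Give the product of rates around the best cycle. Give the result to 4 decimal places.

(1) 0.3359 × 0.4054 × 8.149 = 1.10968
(2) 3.077 × 0.9351 × 0.3503 = 1.00792
Highest is cycle (1) at 1.1097 (>1, arbitrage).

1.1097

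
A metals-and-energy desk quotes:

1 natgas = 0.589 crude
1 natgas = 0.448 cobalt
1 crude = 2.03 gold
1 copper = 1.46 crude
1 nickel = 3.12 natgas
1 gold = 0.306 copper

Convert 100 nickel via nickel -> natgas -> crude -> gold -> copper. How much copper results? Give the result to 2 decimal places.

114.15

100 nickel × 3.12 = 312 natgas
312 natgas × 0.589 = 183.768 crude
183.768 crude × 2.03 = 373.04904 gold
373.04904 gold × 0.306 = 114.15300624 copper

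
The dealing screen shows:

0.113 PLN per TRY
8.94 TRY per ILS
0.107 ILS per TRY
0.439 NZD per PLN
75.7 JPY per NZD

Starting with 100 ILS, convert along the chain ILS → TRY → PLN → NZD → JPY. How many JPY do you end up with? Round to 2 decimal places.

100 ILS × 8.94 = 894 TRY
894 TRY × 0.113 = 101.022 PLN
101.022 PLN × 0.439 = 44.348658 NZD
44.348658 NZD × 75.7 = 3357.1934106 JPY

3357.19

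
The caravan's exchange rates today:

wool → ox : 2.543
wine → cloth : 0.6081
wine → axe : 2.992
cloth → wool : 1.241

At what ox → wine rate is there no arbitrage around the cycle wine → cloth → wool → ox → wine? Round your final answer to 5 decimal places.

0.52108

Known legs of the cycle: 0.6081 × 1.241 × 2.543 = 1.9190802903
For no arbitrage the full-cycle product must be 1, so the missing rate is 1 / 1.9190802903 ≈ 0.5210829.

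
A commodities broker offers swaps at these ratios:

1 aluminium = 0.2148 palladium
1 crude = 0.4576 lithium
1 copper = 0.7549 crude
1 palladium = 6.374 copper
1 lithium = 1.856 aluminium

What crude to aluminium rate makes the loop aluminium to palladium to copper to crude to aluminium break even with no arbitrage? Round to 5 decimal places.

0.96753

Known legs of the cycle: 0.2148 × 6.374 × 0.7549 = 1.03356016248
For no arbitrage the full-cycle product must be 1, so the missing rate is 1 / 1.03356016248 ≈ 0.9675296.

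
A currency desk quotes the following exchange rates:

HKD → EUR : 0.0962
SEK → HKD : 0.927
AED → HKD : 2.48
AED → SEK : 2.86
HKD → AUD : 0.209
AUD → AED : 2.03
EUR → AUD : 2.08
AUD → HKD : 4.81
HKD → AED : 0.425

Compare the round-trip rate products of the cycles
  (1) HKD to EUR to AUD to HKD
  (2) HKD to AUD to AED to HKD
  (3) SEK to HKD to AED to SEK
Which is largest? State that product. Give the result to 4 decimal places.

1.1268

(1) 0.0962 × 2.08 × 4.81 = 0.96246
(2) 0.209 × 2.03 × 2.48 = 1.05219
(3) 0.927 × 0.425 × 2.86 = 1.12677
Highest is cycle (3) at 1.1268 (>1, arbitrage).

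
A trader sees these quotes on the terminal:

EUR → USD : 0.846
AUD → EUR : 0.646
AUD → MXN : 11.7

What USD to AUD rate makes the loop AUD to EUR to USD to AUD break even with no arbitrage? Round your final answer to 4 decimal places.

1.8298

Known legs of the cycle: 0.646 × 0.846 = 0.546516
For no arbitrage the full-cycle product must be 1, so the missing rate is 1 / 0.546516 ≈ 1.829773.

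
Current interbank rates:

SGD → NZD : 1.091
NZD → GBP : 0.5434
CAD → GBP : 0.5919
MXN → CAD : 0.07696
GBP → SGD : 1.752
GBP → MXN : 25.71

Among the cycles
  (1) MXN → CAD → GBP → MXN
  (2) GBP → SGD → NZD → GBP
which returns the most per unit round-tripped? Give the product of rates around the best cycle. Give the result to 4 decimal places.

1.1712

(1) 0.07696 × 0.5919 × 25.71 = 1.17116
(2) 1.752 × 1.091 × 0.5434 = 1.03867
Highest is cycle (1) at 1.1712 (>1, arbitrage).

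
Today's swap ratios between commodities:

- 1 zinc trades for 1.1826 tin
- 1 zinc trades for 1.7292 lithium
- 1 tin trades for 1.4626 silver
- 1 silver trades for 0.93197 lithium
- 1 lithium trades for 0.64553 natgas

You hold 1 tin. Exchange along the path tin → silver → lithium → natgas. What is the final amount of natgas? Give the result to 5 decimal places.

0.87992

1 tin × 1.4626 = 1.4626 silver
1.4626 silver × 0.93197 = 1.363099322 lithium
1.363099322 lithium × 0.64553 = 0.87992150533066 natgas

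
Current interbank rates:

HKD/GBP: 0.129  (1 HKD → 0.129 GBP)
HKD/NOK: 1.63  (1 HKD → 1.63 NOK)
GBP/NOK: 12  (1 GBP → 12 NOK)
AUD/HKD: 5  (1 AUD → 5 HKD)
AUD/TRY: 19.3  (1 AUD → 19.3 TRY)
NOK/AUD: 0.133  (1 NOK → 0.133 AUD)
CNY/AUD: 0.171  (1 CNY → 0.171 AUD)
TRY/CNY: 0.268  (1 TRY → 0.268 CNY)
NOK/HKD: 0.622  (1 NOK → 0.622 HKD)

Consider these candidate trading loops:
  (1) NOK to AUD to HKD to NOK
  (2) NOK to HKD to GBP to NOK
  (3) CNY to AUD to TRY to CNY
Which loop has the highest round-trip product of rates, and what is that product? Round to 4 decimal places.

1.0840

(1) 0.133 × 5 × 1.63 = 1.08395
(2) 0.622 × 0.129 × 12 = 0.96286
(3) 0.171 × 19.3 × 0.268 = 0.88448
Highest is cycle (1) at 1.0840 (>1, arbitrage).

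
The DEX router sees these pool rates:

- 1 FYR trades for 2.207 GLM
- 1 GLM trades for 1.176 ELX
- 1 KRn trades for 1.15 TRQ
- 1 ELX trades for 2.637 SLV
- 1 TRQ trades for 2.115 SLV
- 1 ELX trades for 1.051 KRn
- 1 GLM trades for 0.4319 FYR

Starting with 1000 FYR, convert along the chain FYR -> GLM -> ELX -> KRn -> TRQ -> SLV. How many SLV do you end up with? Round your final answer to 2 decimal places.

1000 FYR × 2.207 = 2207 GLM
2207 GLM × 1.176 = 2595.432 ELX
2595.432 ELX × 1.051 = 2727.799032 KRn
2727.799032 KRn × 1.15 = 3136.9688868 TRQ
3136.9688868 TRQ × 2.115 = 6634.689195582 SLV

6634.69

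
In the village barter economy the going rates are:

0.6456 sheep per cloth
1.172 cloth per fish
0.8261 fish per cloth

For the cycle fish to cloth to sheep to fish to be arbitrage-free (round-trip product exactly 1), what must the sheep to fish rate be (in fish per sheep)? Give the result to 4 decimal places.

Known legs of the cycle: 1.172 × 0.6456 = 0.7566432
For no arbitrage the full-cycle product must be 1, so the missing rate is 1 / 0.7566432 ≈ 1.321627.

1.3216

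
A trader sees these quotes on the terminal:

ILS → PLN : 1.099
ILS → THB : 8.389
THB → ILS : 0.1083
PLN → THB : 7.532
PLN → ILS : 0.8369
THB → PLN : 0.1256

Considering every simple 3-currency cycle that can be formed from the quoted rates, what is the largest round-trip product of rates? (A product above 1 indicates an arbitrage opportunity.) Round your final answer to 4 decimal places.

PLN→THB→ILS→PLN: 7.532 × 0.1083 × 1.099 = 0.89647
PLN→ILS→THB→PLN: 0.8369 × 8.389 × 0.1256 = 0.88181
Maximum is PLN→THB→ILS→PLN at 0.8965; no arbitrage — every cycle loses value.

0.8965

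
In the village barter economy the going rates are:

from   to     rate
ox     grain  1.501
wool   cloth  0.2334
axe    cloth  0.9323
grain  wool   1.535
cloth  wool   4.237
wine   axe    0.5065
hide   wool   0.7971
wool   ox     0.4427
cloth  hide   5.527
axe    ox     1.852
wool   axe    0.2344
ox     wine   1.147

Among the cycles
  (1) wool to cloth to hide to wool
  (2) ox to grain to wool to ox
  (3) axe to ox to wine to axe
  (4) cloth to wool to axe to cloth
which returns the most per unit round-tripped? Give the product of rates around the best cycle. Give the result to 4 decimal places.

(1) 0.2334 × 5.527 × 0.7971 = 1.02826
(2) 1.501 × 1.535 × 0.4427 = 1.02000
(3) 1.852 × 1.147 × 0.5065 = 1.07593
(4) 4.237 × 0.2344 × 0.9323 = 0.92592
Highest is cycle (3) at 1.0759 (>1, arbitrage).

1.0759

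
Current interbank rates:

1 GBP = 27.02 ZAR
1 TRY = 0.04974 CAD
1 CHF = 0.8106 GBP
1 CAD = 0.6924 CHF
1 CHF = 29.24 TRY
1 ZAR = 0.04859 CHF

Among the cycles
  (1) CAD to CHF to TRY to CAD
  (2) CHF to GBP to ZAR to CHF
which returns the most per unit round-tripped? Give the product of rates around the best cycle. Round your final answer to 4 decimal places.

1.0642

(1) 0.6924 × 29.24 × 0.04974 = 1.00702
(2) 0.8106 × 27.02 × 0.04859 = 1.06424
Highest is cycle (2) at 1.0642 (>1, arbitrage).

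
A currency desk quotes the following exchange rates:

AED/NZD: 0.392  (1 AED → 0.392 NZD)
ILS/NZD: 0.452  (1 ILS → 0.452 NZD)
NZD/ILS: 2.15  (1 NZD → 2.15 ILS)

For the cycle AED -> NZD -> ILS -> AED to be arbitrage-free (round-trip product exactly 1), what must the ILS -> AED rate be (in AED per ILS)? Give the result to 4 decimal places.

1.1865

Known legs of the cycle: 0.392 × 2.15 = 0.8428
For no arbitrage the full-cycle product must be 1, so the missing rate is 1 / 0.8428 ≈ 1.186521.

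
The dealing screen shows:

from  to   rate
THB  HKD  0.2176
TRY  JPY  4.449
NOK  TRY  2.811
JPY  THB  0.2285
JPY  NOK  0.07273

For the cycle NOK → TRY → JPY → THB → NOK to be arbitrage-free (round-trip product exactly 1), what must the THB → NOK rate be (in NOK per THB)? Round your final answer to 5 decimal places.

0.34994

Known legs of the cycle: 2.811 × 4.449 × 0.2285 = 2.8576527615
For no arbitrage the full-cycle product must be 1, so the missing rate is 1 / 2.8576527615 ≈ 0.3499375.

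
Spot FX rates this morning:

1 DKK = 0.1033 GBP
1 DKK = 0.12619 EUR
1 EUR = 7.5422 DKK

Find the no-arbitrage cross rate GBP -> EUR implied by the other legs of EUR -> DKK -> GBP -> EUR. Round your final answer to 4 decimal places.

1.2835

Known legs of the cycle: 7.5422 × 0.1033 = 0.77910926
For no arbitrage the full-cycle product must be 1, so the missing rate is 1 / 0.77910926 ≈ 1.283517.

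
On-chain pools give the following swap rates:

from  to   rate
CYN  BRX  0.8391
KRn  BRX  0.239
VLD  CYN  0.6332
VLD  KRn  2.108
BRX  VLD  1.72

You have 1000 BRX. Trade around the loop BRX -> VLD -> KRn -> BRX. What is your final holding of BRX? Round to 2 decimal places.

866.56

1000 BRX × 1.72 = 1720 VLD
1720 VLD × 2.108 = 3625.76 KRn
3625.76 KRn × 0.239 = 866.55664 BRX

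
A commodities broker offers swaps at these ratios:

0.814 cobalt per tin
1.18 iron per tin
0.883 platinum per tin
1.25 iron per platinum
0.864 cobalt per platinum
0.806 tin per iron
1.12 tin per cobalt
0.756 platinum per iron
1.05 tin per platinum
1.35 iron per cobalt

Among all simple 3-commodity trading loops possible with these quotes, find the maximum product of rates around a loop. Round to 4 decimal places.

tin→iron→platinum→tin: 1.18 × 0.756 × 1.05 = 0.93668
tin→platinum→iron→tin: 0.883 × 1.25 × 0.806 = 0.88962
cobalt→iron→tin→cobalt: 1.35 × 0.806 × 0.814 = 0.88571
cobalt→iron→platinum→cobalt: 1.35 × 0.756 × 0.864 = 0.88180
cobalt→tin→platinum→cobalt: 1.12 × 0.883 × 0.864 = 0.85446
Maximum is tin→iron→platinum→tin at 0.9367; no arbitrage — every cycle loses value.

0.9367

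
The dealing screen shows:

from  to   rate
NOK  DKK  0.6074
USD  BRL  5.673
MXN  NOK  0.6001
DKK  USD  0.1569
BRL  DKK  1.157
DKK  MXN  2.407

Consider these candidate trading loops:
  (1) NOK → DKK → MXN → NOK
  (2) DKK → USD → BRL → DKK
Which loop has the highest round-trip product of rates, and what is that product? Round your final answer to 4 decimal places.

(1) 0.6074 × 2.407 × 0.6001 = 0.87735
(2) 0.1569 × 5.673 × 1.157 = 1.02984
Highest is cycle (2) at 1.0298 (>1, arbitrage).

1.0298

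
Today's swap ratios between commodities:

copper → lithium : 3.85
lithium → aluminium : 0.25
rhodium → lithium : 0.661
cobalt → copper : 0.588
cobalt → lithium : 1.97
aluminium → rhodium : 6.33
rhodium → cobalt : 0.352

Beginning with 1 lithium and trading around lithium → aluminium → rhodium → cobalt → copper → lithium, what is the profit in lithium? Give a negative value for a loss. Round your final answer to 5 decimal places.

0.26103

1 lithium × 0.25 = 0.25 aluminium
0.25 aluminium × 6.33 = 1.5825 rhodium
1.5825 rhodium × 0.352 = 0.55704 cobalt
0.55704 cobalt × 0.588 = 0.32753952 copper
0.32753952 copper × 3.85 = 1.261027152 lithium
Net change: 1.261027152 − 1 = 0.261027152 lithium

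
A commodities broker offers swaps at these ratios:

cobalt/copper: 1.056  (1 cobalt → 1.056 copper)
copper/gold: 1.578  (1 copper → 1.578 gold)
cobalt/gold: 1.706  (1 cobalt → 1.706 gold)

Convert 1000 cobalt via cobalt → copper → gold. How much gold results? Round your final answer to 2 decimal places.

1000 cobalt × 1.056 = 1056 copper
1056 copper × 1.578 = 1666.368 gold

1666.37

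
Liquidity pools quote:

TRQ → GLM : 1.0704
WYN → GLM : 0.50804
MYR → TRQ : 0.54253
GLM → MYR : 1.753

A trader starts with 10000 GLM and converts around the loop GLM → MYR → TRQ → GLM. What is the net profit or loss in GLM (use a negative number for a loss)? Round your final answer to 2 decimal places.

10000 GLM × 1.753 = 17530 MYR
17530 MYR × 0.54253 = 9510.5509 TRQ
9510.5509 TRQ × 1.0704 = 10180.09368336 GLM
Net change: 10180.09368336 − 10000 = 180.09368336 GLM

180.09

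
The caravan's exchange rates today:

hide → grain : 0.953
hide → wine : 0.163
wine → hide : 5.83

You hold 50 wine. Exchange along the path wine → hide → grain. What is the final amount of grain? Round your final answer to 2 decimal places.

277.80

50 wine × 5.83 = 291.5 hide
291.5 hide × 0.953 = 277.7995 grain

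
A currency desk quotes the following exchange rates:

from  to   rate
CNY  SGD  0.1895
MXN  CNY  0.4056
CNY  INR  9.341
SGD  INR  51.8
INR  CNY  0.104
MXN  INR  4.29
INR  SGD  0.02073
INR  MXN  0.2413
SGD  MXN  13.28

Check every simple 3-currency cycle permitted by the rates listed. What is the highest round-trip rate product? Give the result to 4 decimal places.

1.1810

MXN→INR→SGD→MXN: 4.29 × 0.02073 × 13.28 = 1.18101
CNY→SGD→INR→CNY: 0.1895 × 51.8 × 0.104 = 1.02087
MXN→CNY→SGD→MXN: 0.4056 × 0.1895 × 13.28 = 1.02072
MXN→CNY→INR→MXN: 0.4056 × 9.341 × 0.2413 = 0.91422
Maximum is MXN→INR→SGD→MXN at 1.1810; arbitrage exists.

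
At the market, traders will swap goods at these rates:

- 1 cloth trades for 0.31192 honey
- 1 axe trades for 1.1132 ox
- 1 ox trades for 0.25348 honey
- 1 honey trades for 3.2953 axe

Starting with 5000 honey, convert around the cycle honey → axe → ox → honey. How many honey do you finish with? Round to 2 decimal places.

4649.24

5000 honey × 3.2953 = 16476.5 axe
16476.5 axe × 1.1132 = 18341.6398 ox
18341.6398 ox × 0.25348 = 4649.238856504 honey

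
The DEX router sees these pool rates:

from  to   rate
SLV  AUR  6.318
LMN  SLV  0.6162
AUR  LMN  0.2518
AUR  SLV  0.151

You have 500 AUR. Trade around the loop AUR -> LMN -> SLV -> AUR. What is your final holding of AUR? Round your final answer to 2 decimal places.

490.15

500 AUR × 0.2518 = 125.9 LMN
125.9 LMN × 0.6162 = 77.57958 SLV
77.57958 SLV × 6.318 = 490.14778644 AUR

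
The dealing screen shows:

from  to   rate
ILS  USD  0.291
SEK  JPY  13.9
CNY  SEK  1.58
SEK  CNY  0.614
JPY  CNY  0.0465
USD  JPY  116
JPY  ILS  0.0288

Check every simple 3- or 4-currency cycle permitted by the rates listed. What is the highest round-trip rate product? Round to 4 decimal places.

1.0212

SEK→JPY→CNY→SEK: 13.9 × 0.0465 × 1.58 = 1.02123
ILS→USD→JPY→ILS: 0.291 × 116 × 0.0288 = 0.97217
Maximum is SEK→JPY→CNY→SEK at 1.0212; arbitrage exists.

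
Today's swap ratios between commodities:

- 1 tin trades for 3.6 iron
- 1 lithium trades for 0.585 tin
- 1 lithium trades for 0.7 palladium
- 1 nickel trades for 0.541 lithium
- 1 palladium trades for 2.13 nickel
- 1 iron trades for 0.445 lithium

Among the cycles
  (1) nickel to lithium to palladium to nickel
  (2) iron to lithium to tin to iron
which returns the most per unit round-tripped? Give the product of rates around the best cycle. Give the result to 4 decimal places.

0.9372

(1) 0.541 × 0.7 × 2.13 = 0.80663
(2) 0.445 × 0.585 × 3.6 = 0.93717
Highest is cycle (2) at 0.9372 (≤1, no arbitrage).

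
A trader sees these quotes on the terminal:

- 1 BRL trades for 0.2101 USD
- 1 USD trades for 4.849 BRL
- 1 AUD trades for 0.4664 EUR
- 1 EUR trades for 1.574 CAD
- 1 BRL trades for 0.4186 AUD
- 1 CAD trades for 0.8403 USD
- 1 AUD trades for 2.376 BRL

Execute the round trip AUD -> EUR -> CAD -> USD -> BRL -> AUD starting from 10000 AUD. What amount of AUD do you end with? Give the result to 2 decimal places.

10000 AUD × 0.4664 = 4664 EUR
4664 EUR × 1.574 = 7341.136 CAD
7341.136 CAD × 0.8403 = 6168.7565808 USD
6168.7565808 USD × 4.849 = 29912.3006602992 BRL
29912.3006602992 BRL × 0.4186 = 12521.28905640124512 AUD

12521.29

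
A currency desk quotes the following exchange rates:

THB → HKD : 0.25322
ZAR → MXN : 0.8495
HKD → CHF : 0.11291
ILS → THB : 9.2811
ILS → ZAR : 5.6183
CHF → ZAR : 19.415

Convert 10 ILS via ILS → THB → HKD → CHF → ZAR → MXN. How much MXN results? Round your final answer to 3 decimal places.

43.765

10 ILS × 9.2811 = 92.811 THB
92.811 THB × 0.25322 = 23.50160142 HKD
23.50160142 HKD × 0.11291 = 2.6535658163322 CHF
2.6535658163322 CHF × 19.415 = 51.518980324089663 ZAR
51.518980324089663 ZAR × 0.8495 = 43.7653737853141687185 MXN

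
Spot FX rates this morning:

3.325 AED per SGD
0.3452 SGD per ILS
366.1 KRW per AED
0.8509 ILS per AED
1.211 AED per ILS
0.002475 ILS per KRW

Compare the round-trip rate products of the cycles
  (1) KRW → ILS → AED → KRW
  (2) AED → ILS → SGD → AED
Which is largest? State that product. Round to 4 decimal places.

1.0973

(1) 0.002475 × 1.211 × 366.1 = 1.09728
(2) 0.8509 × 0.3452 × 3.325 = 0.97665
Highest is cycle (1) at 1.0973 (>1, arbitrage).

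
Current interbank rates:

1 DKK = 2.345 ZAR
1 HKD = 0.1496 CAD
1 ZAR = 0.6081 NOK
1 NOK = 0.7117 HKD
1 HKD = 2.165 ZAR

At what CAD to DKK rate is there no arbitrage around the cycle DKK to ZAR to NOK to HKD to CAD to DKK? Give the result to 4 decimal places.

6.5865

Known legs of the cycle: 2.345 × 0.6081 × 0.7117 × 0.1496 = 0.15182609073324
For no arbitrage the full-cycle product must be 1, so the missing rate is 1 / 0.15182609073324 ≈ 6.586483.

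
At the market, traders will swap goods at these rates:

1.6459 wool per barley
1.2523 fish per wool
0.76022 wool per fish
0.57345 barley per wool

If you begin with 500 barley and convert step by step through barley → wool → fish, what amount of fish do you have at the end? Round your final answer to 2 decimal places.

500 barley × 1.6459 = 822.95 wool
822.95 wool × 1.2523 = 1030.580285 fish

1030.58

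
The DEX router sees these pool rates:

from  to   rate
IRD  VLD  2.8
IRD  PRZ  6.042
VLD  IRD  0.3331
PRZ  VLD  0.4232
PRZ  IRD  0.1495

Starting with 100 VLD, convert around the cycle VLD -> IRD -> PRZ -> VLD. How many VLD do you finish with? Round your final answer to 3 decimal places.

85.173

100 VLD × 0.3331 = 33.31 IRD
33.31 IRD × 6.042 = 201.25902 PRZ
201.25902 PRZ × 0.4232 = 85.172817264 VLD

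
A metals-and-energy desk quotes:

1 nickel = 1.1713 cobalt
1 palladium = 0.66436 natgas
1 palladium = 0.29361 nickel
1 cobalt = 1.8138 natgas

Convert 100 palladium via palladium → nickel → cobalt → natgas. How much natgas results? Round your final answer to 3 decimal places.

62.378

100 palladium × 0.29361 = 29.361 nickel
29.361 nickel × 1.1713 = 34.3905393 cobalt
34.3905393 cobalt × 1.8138 = 62.37756018234 natgas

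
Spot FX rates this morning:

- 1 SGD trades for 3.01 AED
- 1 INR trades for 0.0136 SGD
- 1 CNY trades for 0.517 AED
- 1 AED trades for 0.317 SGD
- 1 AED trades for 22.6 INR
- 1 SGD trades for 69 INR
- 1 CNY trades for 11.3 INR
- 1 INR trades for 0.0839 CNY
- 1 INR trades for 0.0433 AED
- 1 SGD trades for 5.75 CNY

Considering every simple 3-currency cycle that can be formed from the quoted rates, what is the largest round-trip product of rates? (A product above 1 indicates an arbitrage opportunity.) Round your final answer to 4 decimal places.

0.9803

CNY→AED→INR→CNY: 0.517 × 22.6 × 0.0839 = 0.98030
SGD→INR→AED→SGD: 69 × 0.0433 × 0.317 = 0.94710
SGD→CNY→AED→SGD: 5.75 × 0.517 × 0.317 = 0.94236
SGD→AED→INR→SGD: 3.01 × 22.6 × 0.0136 = 0.92515
SGD→CNY→INR→SGD: 5.75 × 11.3 × 0.0136 = 0.88366
Maximum is CNY→AED→INR→CNY at 0.9803; no arbitrage — every cycle loses value.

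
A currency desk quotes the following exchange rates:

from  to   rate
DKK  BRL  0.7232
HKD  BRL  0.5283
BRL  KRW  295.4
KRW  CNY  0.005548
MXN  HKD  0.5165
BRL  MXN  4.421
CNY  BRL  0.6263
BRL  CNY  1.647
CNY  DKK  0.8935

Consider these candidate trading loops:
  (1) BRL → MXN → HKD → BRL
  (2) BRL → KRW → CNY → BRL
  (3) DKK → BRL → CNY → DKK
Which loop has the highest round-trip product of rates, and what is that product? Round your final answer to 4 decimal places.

1.2063

(1) 4.421 × 0.5165 × 0.5283 = 1.20634
(2) 295.4 × 0.005548 × 0.6263 = 1.02643
(3) 0.7232 × 1.647 × 0.8935 = 1.06426
Highest is cycle (1) at 1.2063 (>1, arbitrage).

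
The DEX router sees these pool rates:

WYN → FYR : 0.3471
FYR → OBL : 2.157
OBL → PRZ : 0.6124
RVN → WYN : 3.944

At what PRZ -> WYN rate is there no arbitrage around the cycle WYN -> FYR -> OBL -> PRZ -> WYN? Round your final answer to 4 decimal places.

Known legs of the cycle: 0.3471 × 2.157 × 0.6124 = 0.45850063428
For no arbitrage the full-cycle product must be 1, so the missing rate is 1 / 0.45850063428 ≈ 2.181022.

2.1810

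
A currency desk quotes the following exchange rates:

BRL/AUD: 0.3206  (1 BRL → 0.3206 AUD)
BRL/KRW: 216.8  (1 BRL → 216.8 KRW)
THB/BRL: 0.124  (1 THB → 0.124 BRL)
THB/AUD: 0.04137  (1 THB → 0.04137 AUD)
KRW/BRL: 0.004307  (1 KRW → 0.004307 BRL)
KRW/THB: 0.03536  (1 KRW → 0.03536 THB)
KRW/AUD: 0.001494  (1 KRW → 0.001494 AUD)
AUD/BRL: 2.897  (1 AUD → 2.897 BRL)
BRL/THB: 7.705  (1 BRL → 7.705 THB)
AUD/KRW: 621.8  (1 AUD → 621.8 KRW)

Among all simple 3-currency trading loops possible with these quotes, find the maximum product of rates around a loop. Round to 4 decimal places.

0.9506

KRW→THB→BRL→KRW: 0.03536 × 0.124 × 216.8 = 0.95059
KRW→AUD→BRL→KRW: 0.001494 × 2.897 × 216.8 = 0.93834
BRL→THB→AUD→BRL: 7.705 × 0.04137 × 2.897 = 0.92344
KRW→THB→AUD→KRW: 0.03536 × 0.04137 × 621.8 = 0.90960
KRW→BRL→AUD→KRW: 0.004307 × 0.3206 × 621.8 = 0.85860
Maximum is KRW→THB→BRL→KRW at 0.9506; no arbitrage — every cycle loses value.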